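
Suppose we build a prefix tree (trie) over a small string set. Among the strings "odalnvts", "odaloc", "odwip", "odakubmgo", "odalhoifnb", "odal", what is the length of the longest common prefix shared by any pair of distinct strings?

Look for the deepest trie node that still has at least two words in its subtree.
"odal" and "odalhoifnb" agree on "odal" (4 characters) before diverging; nothing deeper is shared.
Longest shared-prefix length: 4

4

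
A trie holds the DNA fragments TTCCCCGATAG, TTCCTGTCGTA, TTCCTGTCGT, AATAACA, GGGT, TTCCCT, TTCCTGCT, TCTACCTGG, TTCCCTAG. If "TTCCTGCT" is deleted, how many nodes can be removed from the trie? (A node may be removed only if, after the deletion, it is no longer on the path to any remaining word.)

2

A node on "TTCCTGCT"'s path can go only if nothing else ends at it or branches off below it.
The suffix "CT" (2 nodes) is used only by "TTCCTGCT"; the node for "TTCCTG" still has the child "T", so pruning stops there.
Nodes removed: 2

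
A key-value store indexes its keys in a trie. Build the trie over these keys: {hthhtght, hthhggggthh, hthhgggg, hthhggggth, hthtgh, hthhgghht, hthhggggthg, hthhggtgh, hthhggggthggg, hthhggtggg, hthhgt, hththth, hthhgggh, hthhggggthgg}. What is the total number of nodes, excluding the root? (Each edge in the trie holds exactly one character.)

Trie structure (* marks end of a word):
(root)
└─ h
   └─ t
      └─ h
         ├─ h
         │  ├─ g
         │  │  ├─ g
         │  │  │  ├─ g
         │  │  │  │  ├─ g *
         │  │  │  │  │  └─ t
         │  │  │  │  │     └─ h *
         │  │  │  │  │        ├─ g *
         │  │  │  │  │        │  └─ g *
         │  │  │  │  │        │     └─ g *
         │  │  │  │  │        └─ h *
         │  │  │  │  └─ h *
         │  │  │  ├─ h
         │  │  │  │  └─ h
         │  │  │  │     └─ t *
         │  │  │  └─ t
         │  │  │     └─ g
         │  │  │        ├─ g
         │  │  │        │  └─ g *
         │  │  │        └─ h *
         │  │  └─ t *
         │  └─ t
         │     └─ g
         │        └─ h
         │           └─ t *
         └─ t
            ├─ g
            │  └─ h *
            └─ h
               └─ t
                  └─ h *
Counting every labelled node above: 34.

34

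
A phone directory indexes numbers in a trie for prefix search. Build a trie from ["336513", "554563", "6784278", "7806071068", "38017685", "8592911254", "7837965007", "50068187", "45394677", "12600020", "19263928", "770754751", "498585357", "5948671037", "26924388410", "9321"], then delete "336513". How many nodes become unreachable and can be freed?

A node on "336513"'s path can go only if nothing else ends at it or branches off below it.
The suffix "36513" (5 nodes) is used only by "336513"; the node for "3" still has the child "8", so pruning stops there.
Nodes removed: 5

5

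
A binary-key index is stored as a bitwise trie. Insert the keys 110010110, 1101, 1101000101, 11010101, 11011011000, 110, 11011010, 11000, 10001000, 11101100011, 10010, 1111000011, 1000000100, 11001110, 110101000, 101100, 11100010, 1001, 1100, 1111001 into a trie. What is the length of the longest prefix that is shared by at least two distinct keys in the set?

7

Look for the deepest trie node that still has at least two words in its subtree.
e.g. "110101000" and "11010101" share the prefix "1101010" of length 7; no pair shares a longer one.
Longest shared-prefix length: 7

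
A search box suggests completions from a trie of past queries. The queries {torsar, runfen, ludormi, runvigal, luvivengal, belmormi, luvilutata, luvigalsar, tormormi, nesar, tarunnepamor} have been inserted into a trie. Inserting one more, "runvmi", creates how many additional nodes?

The longest prefix of "runvmi" already in the trie is "runv" (length 4).
Each of the 2 remaining characters creates one node.

2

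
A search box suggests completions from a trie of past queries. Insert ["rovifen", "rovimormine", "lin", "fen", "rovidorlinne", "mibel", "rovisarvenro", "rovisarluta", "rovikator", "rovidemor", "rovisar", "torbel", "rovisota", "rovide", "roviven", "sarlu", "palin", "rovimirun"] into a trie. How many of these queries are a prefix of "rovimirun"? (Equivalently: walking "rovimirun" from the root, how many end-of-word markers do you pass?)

1

Check each prefix of "rovimirun" against the stored set — each match is an end-marker on the path.
Prefixes of the query that are stored words: "rovimirun"
Count: 1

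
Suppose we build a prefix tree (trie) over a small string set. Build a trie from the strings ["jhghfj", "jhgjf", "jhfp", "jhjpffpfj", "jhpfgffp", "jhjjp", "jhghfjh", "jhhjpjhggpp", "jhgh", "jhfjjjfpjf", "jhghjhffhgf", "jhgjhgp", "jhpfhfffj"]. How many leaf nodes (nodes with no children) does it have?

Leaves are exactly the stored words that no other stored word extends.
Those words: "jhfjjjfpjf", "jhfp", "jhghfjh", "jhghjhffhgf", "jhgjf", "jhgjhgp", "jhhjpjhggpp", "jhjjp", "jhjpffpfj", "jhpfgffp", "jhpfhfffj"
Leaf count: 11

11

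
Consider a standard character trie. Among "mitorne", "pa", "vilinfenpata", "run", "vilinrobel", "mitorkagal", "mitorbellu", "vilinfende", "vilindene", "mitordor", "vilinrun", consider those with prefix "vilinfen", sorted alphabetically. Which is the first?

Filter for "vilinfen…" and sort: "vilinfende", "vilinfenpata"
The 1st is vilinfende.

vilinfende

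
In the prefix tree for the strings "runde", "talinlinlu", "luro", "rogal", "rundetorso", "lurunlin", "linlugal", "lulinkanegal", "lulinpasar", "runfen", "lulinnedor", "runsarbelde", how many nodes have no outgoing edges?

11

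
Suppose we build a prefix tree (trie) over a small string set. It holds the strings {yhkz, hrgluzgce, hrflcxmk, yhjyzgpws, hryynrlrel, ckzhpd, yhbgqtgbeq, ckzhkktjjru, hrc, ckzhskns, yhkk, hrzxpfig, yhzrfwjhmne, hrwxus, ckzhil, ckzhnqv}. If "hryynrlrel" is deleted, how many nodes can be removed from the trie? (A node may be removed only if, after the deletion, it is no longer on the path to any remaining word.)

8

After clearing the end-marker at "hryynrlrel", prune upward until reaching a node still needed by another word.
The suffix "yynrlrel" (8 nodes) is used only by "hryynrlrel"; the node for "hr" still has the child "g", so pruning stops there.
Nodes removed: 8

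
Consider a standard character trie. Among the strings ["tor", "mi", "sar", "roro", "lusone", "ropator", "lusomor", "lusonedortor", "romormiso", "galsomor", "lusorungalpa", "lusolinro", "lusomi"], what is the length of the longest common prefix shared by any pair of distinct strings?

Equivalently: take the maximum, over all pairs, of their longest common prefix length.
"lusone" and "lusonedortor" agree on "lusone" (6 characters) before diverging; nothing deeper is shared.
Longest shared-prefix length: 6

6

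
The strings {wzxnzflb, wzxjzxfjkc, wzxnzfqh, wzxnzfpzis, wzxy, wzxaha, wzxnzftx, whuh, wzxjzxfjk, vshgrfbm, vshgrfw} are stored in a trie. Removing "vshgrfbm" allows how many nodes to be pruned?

Walk "vshgrfbm" from the leaf back toward the root, removing each node that no remaining word uses.
The suffix "bm" (2 nodes) is used only by "vshgrfbm"; the node for "vshgrf" still has the child "w", so pruning stops there.
Nodes removed: 2

2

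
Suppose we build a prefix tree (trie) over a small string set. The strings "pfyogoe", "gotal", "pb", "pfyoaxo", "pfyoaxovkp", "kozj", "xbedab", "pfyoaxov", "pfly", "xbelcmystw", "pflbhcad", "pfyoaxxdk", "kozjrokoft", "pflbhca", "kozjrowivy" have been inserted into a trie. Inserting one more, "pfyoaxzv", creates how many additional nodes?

2

The longest prefix of "pfyoaxzv" already in the trie is "pfyoax" (length 6).
Each of the 2 remaining characters creates one node.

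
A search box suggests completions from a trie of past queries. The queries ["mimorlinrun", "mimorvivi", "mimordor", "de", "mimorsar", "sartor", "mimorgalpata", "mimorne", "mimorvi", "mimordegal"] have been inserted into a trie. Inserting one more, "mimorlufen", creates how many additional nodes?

The longest prefix of "mimorlufen" already in the trie is "mimorl" (length 6).
So 10 − 6 = 4 new nodes.

4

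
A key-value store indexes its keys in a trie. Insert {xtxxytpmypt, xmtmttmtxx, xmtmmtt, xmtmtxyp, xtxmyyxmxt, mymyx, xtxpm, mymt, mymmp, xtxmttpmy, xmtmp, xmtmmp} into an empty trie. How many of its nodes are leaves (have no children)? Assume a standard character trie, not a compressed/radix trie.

12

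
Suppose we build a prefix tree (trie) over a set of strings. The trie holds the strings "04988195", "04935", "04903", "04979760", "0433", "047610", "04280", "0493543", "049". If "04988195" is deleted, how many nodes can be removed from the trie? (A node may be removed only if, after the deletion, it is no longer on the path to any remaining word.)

5

A node on "04988195"'s path can go only if nothing else ends at it or branches off below it.
The suffix "88195" (5 nodes) is used only by "04988195"; the node for "049" still has the child "3", so pruning stops there.
Nodes removed: 5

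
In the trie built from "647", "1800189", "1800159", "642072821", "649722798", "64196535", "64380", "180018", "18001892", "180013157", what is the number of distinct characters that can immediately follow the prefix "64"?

5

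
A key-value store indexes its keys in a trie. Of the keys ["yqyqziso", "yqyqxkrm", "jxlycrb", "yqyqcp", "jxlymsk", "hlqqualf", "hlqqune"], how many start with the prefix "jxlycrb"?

Filter for entries beginning with "jxlycrb":
Words under "jxlycrb": jxlycrb
Count: 1

1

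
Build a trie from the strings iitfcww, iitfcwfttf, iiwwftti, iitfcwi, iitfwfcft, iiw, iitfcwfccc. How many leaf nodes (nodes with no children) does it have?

A leaf is a node with no children — equivalently, the end of a word that is not a proper prefix of any other stored word.
Those words: "iitfcwfccc", "iitfcwfttf", "iitfcwi", "iitfcww", "iitfwfcft", "iiwwftti"
Leaf count: 6

6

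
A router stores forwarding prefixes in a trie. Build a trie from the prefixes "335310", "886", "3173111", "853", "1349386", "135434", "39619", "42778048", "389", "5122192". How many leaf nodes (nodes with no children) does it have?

Leaves are exactly the stored words that no other stored word extends.
Those words: "1349386", "135434", "3173111", "335310", "389", "39619", "42778048", "5122192", "853", "886"
Leaf count: 10

10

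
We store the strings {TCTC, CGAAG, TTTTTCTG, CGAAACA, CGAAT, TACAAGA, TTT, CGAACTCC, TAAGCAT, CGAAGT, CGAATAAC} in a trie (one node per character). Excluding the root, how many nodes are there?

39

Insert word by word; a character creates a node only if that edge doesn't already exist:
  "TCTC" → 4 new (T, C, T, C)
  "CGAAG" → 5 new (C, G, A, A, G)
  "TTTTTCTG" → prefix "T" already present; 7 new (T, T, T, T, C, T, G)
  "CGAAACA" → prefix "CGAA" already present; 3 new (A, C, A)
  "CGAAT" → prefix "CGAA" already present; 1 new (T)
  "TACAAGA" → prefix "T" already present; 6 new (A, C, A, A, G, A)
  "TTT" → prefix "TTT" already present; 0 new (none)
  "CGAACTCC" → prefix "CGAA" already present; 4 new (C, T, C, C)
  "TAAGCAT" → prefix "TA" already present; 5 new (A, G, C, A, T)
  "CGAAGT" → prefix "CGAAG" already present; 1 new (T)
  "CGAATAAC" → prefix "CGAAT" already present; 3 new (A, A, C)
Total nodes = 4 + 5 + 7 + 3 + 1 + 6 + 0 + 4 + 5 + 1 + 3 = 39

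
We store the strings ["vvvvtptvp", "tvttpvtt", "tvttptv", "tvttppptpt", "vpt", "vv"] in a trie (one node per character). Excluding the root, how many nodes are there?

Insert word by word; a character creates a node only if that edge doesn't already exist:
  "vvvvtptvp" → 9 new (v, v, v, v, t, p, t, v, p)
  "tvttpvtt" → 8 new (t, v, t, t, p, v, t, t)
  "tvttptv" → prefix "tvttp" already present; 2 new (t, v)
  "tvttppptpt" → prefix "tvttp" already present; 5 new (p, p, t, p, t)
  "vpt" → prefix "v" already present; 2 new (p, t)
  "vv" → prefix "vv" already present; 0 new (none)
Total nodes = 9 + 8 + 2 + 5 + 2 + 0 = 26

26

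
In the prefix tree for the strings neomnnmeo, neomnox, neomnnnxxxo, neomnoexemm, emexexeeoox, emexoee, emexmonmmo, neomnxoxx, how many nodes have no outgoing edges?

A leaf is a node with no children — equivalently, the end of a word that is not a proper prefix of any other stored word.
Those words: "emexexeeoox", "emexmonmmo", "emexoee", "neomnnmeo", "neomnnnxxxo", "neomnoexemm", "neomnox", "neomnxoxx"
Leaf count: 8

8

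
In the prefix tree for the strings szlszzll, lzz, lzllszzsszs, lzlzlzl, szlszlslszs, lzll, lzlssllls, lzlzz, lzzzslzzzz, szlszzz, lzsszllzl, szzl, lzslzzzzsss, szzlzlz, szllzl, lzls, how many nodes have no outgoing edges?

A leaf is a node with no children — equivalently, the end of a word that is not a proper prefix of any other stored word.
Those words: "lzllszzsszs", "lzlssllls", "lzlzlzl", "lzlzz", "lzslzzzzsss", "lzsszllzl", "lzzzslzzzz", "szllzl", "szlszlslszs", "szlszzll", "szlszzz", "szzlzlz"
Leaf count: 12

12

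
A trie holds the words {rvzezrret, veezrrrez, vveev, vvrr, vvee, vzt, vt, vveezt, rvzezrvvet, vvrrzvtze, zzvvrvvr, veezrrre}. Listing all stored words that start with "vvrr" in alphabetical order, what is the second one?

DFS of the "vvrr" subtree visits, in order: "vvrr", "vvrrzvtze"
The 2nd is vvrrzvtze.

vvrrzvtze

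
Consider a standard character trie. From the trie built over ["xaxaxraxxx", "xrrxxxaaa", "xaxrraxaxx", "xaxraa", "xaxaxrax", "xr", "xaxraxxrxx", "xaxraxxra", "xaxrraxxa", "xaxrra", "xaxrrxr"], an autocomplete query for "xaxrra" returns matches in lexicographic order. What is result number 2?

DFS of the "xaxrra" subtree visits, in order: "xaxrra", "xaxrraxaxx", "xaxrraxxa"
The 2nd is xaxrraxaxx.

xaxrraxaxx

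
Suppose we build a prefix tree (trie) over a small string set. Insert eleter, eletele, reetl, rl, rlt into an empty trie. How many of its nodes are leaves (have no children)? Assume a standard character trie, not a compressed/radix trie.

Leaves are exactly the stored words that no other stored word extends.
Those words: "eletele", "eleter", "reetl", "rlt"
Leaf count: 4

4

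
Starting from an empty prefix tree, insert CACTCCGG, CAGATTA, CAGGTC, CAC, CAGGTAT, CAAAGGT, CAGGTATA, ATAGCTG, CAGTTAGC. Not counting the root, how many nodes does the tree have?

36

Count nodes per top-level branch (shared prefixes stored once):
  'A'-branch (ATAGCTG): 7 nodes
  'C'-branch (CAAAGGT, CAC, CACTCCGG, CAGATTA, CAGGTAT, CAGGTATA, CAGGTC, CAGTTAGC): 29 nodes
Sum: 36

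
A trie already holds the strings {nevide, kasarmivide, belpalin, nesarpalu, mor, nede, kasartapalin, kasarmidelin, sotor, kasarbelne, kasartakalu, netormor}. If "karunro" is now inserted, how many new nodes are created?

5

The longest prefix of "karunro" already in the trie is "ka" (length 2).
New nodes needed: |"karunro"| − 2 = 7 − 2 = 5.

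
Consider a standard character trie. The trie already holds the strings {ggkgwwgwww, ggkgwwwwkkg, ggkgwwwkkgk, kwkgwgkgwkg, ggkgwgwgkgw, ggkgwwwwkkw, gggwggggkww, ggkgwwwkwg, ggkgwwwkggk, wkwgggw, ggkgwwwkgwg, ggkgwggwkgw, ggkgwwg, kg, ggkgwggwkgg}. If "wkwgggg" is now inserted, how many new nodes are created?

1

Walking "wkwgggg" from the root, the first 6 characters ("wkwggg") follow existing edges; "g" is the first miss.
Each of the 1 remaining characters creates one node.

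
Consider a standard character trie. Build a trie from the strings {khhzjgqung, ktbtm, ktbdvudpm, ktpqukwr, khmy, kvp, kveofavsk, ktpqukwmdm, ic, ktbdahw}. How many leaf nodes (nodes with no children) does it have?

A leaf is a node with no children — equivalently, the end of a word that is not a proper prefix of any other stored word.
Those words: "ic", "khhzjgqung", "khmy", "ktbdahw", "ktbdvudpm", "ktbtm", "ktpqukwmdm", "ktpqukwr", "kveofavsk", "kvp"
Leaf count: 10

10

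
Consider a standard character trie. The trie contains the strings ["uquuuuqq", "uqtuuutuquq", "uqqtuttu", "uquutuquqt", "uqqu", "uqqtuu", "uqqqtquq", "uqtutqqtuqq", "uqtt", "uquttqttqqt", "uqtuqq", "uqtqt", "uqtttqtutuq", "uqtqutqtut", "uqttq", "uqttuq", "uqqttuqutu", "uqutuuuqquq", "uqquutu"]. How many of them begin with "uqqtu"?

Filter for entries beginning with "uqqtu":
Matches: "uqqtuttu", "uqqtuu"
Count: 2

2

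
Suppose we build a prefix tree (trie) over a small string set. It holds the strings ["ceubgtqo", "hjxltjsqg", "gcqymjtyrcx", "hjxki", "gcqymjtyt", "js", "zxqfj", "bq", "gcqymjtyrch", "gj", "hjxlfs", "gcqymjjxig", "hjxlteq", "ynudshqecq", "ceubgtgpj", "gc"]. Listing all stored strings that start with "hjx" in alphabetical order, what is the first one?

hjxki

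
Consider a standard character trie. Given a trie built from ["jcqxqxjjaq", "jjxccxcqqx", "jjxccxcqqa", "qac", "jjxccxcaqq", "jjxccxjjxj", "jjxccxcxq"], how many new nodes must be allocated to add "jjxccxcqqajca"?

3

The longest prefix of "jjxccxcqqajca" already in the trie is "jjxccxcqqa" (length 10).
Each of the 3 remaining characters creates one node.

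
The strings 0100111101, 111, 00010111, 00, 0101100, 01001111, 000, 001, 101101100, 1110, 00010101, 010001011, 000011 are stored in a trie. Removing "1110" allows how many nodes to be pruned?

1

After clearing the end-marker at "1110", prune upward until reaching a node still needed by another word.
The suffix "0" (1 node) is used only by "1110"; "111" is itself a stored word, so pruning stops there.
Nodes removed: 1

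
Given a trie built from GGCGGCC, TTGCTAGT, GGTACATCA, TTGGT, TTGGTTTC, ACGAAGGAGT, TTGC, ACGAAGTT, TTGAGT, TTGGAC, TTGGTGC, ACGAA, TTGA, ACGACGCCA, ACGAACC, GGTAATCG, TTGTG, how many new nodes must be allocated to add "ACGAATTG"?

"ACGAA" is already a path in the trie; the remaining "TTG" must be added.
Each of the 3 remaining characters creates one node.

3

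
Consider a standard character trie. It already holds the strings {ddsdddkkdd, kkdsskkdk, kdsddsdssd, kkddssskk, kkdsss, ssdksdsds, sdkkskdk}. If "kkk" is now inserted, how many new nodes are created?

1

The longest prefix of "kkk" already in the trie is "kk" (length 2).
Each of the 1 remaining characters creates one node.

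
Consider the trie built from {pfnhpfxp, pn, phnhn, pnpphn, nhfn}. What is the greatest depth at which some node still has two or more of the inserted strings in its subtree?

2

Equivalently: take the maximum, over all pairs, of their longest common prefix length.
e.g. "pn" and "pnpphn" share the prefix "pn" of length 2; no pair shares a longer one.
Longest shared-prefix length: 2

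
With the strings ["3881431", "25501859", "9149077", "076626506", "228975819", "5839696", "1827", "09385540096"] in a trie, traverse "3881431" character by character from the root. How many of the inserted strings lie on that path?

Check each prefix of "3881431" against the stored set — each match is an end-marker on the path.
Prefixes of the query that are stored words: "3881431"
Count: 1

1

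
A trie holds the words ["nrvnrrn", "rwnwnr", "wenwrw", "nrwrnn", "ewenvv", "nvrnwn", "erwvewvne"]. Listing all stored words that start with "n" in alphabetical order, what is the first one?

Filter for "n…" and sort: "nrvnrrn", "nrwrnn", "nvrnwn"
Position 1: nrvnrrn

nrvnrrn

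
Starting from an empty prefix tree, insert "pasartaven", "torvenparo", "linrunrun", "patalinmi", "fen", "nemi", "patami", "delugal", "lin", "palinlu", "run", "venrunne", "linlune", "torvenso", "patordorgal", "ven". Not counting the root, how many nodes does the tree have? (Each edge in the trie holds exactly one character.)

82

Count nodes per top-level branch (shared prefixes stored once):
  'd'-branch (delugal): 7 nodes
  'f'-branch (fen): 3 nodes
  'l'-branch (lin, linlune, linrunrun): 13 nodes
  'n'-branch (nemi): 4 nodes
  'p'-branch (palinlu, pasartaven, patalinmi, patami, patordorgal): 32 nodes
  'r'-branch (run): 3 nodes
  't'-branch (torvenparo, torvenso): 12 nodes
  'v'-branch (ven, venrunne): 8 nodes
Sum: 82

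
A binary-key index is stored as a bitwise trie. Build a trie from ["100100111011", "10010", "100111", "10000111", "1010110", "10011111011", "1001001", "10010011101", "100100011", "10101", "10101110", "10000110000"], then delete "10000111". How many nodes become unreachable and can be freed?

1

A node on "10000111"'s path can go only if nothing else ends at it or branches off below it.
The suffix "1" (1 node) is used only by "10000111"; the node for "1000011" still has the child "0", so pruning stops there.
Nodes removed: 1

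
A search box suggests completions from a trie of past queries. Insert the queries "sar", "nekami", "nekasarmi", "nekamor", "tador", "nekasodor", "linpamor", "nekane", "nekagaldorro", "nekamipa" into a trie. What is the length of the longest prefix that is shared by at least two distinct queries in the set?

6

Look for the deepest trie node that still has at least two words in its subtree.
"nekami" and "nekamipa" agree on "nekami" (6 characters) before diverging; nothing deeper is shared.
Longest shared-prefix length: 6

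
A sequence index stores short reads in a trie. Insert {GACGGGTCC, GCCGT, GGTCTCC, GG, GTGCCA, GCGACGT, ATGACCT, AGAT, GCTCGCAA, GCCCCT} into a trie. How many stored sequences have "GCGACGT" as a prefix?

Traverse to the node for "GCGACGT", then collect every word in that subtree.
Matches: "GCGACGT"
Count: 1

1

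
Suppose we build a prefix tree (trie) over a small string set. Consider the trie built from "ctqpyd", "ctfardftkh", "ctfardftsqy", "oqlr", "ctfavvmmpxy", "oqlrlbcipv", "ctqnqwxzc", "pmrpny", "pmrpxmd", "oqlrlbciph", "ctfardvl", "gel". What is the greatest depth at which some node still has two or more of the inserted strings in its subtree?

Equivalently: take the maximum, over all pairs, of their longest common prefix length.
e.g. "oqlrlbciph" and "oqlrlbcipv" share the prefix "oqlrlbcip" of length 9; no pair shares a longer one.
Longest shared-prefix length: 9

9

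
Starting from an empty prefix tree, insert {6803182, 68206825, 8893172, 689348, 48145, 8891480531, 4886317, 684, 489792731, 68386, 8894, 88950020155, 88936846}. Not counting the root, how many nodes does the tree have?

Trace insertions, counting only characters that open a new branch:
  "6803182" → 7 new (6, 8, 0, 3, 1, 8, 2)
  "68206825" → prefix "68" already present; 6 new (2, 0, 6, 8, 2, 5)
  "8893172" → 7 new (8, 8, 9, 3, 1, 7, 2)
  "689348" → prefix "68" already present; 4 new (9, 3, 4, 8)
  "48145" → 5 new (4, 8, 1, 4, 5)
  "8891480531" → prefix "889" already present; 7 new (1, 4, 8, 0, 5, 3, 1)
  "4886317" → prefix "48" already present; 5 new (8, 6, 3, 1, 7)
  "684" → prefix "68" already present; 1 new (4)
  "489792731" → prefix "48" already present; 7 new (9, 7, 9, 2, 7, 3, 1)
  "68386" → prefix "68" already present; 3 new (3, 8, 6)
  "8894" → prefix "889" already present; 1 new (4)
  "88950020155" → prefix "889" already present; 8 new (5, 0, 0, 2, 0, 1, 5, 5)
  "88936846" → prefix "8893" already present; 4 new (6, 8, 4, 6)
Total nodes = 7 + 6 + 7 + 4 + 5 + 7 + 5 + 1 + 7 + 3 + 1 + 8 + 4 = 65

65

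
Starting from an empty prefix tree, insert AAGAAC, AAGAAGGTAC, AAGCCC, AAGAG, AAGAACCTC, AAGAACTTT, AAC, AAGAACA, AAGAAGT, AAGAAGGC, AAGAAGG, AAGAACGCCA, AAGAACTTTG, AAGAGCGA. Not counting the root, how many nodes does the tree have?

33

Count nodes per top-level branch (shared prefixes stored once):
  'A'-branch (AAC, AAGAAC, AAGAACA, AAGAACCTC, AAGAACGCCA, AAGAACTTT, AAGAACTTTG, AAGAAGG, AAGAAGGC, AAGAAGGTAC, AAGAAGT, AAGAG, AAGAGCGA, AAGCCC): 33 nodes
Sum: 33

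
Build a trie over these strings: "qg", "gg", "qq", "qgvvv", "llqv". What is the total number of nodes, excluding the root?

Trie structure (* marks end of a word):
(root)
├─ g
│  └─ g *
├─ l
│  └─ l
│     └─ q
│        └─ v *
└─ q
   ├─ g *
   │  └─ v
   │     └─ v
   │        └─ v *
   └─ q *
Counting every labelled node above: 12.

12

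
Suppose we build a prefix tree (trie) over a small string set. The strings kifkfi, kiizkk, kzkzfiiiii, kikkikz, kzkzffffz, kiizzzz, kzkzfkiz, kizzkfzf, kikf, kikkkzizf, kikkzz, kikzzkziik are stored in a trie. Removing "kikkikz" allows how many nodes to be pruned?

3

A node on "kikkikz"'s path can go only if nothing else ends at it or branches off below it.
The suffix "ikz" (3 nodes) is used only by "kikkikz"; the node for "kikk" still has the child "k", so pruning stops there.
Nodes removed: 3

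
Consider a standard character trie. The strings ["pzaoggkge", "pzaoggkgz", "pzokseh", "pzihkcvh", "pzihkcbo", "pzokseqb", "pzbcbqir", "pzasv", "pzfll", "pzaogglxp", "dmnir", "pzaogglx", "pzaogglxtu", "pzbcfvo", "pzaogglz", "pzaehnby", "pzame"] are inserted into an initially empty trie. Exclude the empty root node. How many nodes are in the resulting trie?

57

For each word, the new-node count is its length minus the longest prefix already in the trie:
  "pzaoggkge" → 9 new (p, z, a, o, g, g, k, g, e)
  "pzaoggkgz" → prefix "pzaoggkg" already present; 1 new (z)
  "pzokseh" → prefix "pz" already present; 5 new (o, k, s, e, h)
  "pzihkcvh" → prefix "pz" already present; 6 new (i, h, k, c, v, h)
  "pzihkcbo" → prefix "pzihkc" already present; 2 new (b, o)
  "pzokseqb" → prefix "pzokse" already present; 2 new (q, b)
  "pzbcbqir" → prefix "pz" already present; 6 new (b, c, b, q, i, r)
  "pzasv" → prefix "pza" already present; 2 new (s, v)
  "pzfll" → prefix "pz" already present; 3 new (f, l, l)
  "pzaogglxp" → prefix "pzaogg" already present; 3 new (l, x, p)
  "dmnir" → 5 new (d, m, n, i, r)
  "pzaogglx" → prefix "pzaogglx" already present; 0 new (none)
  "pzaogglxtu" → prefix "pzaogglx" already present; 2 new (t, u)
  "pzbcfvo" → prefix "pzbc" already present; 3 new (f, v, o)
  "pzaogglz" → prefix "pzaoggl" already present; 1 new (z)
  "pzaehnby" → prefix "pza" already present; 5 new (e, h, n, b, y)
  "pzame" → prefix "pza" already present; 2 new (m, e)
Total nodes = 9 + 1 + 5 + 6 + 2 + 2 + 6 + 2 + 3 + 3 + 5 + 0 + 2 + 3 + 1 + 5 + 2 = 57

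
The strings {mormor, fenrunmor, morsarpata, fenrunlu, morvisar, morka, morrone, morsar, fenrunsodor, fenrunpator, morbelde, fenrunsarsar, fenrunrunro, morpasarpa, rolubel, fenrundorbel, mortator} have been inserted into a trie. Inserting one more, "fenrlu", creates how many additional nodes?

2

Walking "fenrlu" from the root, the first 4 characters ("fenr") follow existing edges; "l" is the first miss.
Each of the 2 remaining characters creates one node.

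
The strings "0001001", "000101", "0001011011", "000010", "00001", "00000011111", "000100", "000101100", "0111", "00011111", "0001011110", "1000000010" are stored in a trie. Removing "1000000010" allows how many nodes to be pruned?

After clearing the end-marker at "1000000010", prune upward until reaching a node still needed by another word.
No other word shares any prefix with "1000000010", so all 10 of its nodes go.
Nodes removed: 10

10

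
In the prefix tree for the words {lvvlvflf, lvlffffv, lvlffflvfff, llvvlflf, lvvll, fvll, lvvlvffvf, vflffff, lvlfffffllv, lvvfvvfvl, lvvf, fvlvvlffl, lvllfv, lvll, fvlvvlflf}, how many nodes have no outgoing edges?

13

A leaf is a node with no children — equivalently, the end of a word that is not a proper prefix of any other stored word.
Those words: "fvll", "fvlvvlffl", "fvlvvlflf", "llvvlflf", "lvlfffffllv", "lvlffffv", "lvlffflvfff", "lvllfv", "lvvfvvfvl", "lvvll", "lvvlvffvf", "lvvlvflf", "vflffff"
Leaf count: 13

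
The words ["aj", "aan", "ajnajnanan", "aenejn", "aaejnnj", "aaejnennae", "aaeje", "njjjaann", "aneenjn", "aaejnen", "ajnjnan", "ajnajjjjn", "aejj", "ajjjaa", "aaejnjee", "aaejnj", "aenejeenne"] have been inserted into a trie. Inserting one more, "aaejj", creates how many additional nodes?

Walking "aaejj" from the root, the first 4 characters ("aaej") follow existing edges; "j" is the first miss.
New nodes needed: |"aaejj"| − 4 = 5 − 4 = 1.

1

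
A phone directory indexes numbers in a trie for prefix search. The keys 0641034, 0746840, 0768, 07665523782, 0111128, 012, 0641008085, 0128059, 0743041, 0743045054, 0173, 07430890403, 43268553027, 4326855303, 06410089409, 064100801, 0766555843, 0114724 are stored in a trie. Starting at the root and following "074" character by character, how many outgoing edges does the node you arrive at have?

Walk "074" from the root, arriving at one node.
Characters that immediately follow "074" among the stored strings: {3, 6}.
That node has 2 child edges.

2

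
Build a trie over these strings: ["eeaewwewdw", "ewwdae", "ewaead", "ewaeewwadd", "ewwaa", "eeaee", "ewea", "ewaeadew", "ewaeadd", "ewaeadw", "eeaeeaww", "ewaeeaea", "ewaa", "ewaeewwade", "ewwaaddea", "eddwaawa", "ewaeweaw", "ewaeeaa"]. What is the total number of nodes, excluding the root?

58

For each word, the new-node count is its length minus the longest prefix already in the trie:
  "eeaewwewdw" → 10 new (e, e, a, e, w, w, e, w, d, w)
  "ewwdae" → prefix "e" already present; 5 new (w, w, d, a, e)
  "ewaead" → prefix "ew" already present; 4 new (a, e, a, d)
  "ewaeewwadd" → prefix "ewae" already present; 6 new (e, w, w, a, d, d)
  "ewwaa" → prefix "eww" already present; 2 new (a, a)
  "eeaee" → prefix "eeae" already present; 1 new (e)
  "ewea" → prefix "ew" already present; 2 new (e, a)
  "ewaeadew" → prefix "ewaead" already present; 2 new (e, w)
  "ewaeadd" → prefix "ewaead" already present; 1 new (d)
  "ewaeadw" → prefix "ewaead" already present; 1 new (w)
  "eeaeeaww" → prefix "eeaee" already present; 3 new (a, w, w)
  "ewaeeaea" → prefix "ewaee" already present; 3 new (a, e, a)
  "ewaa" → prefix "ewa" already present; 1 new (a)
  "ewaeewwade" → prefix "ewaeewwad" already present; 1 new (e)
  "ewwaaddea" → prefix "ewwaa" already present; 4 new (d, d, e, a)
  "eddwaawa" → prefix "e" already present; 7 new (d, d, w, a, a, w, a)
  "ewaeweaw" → prefix "ewae" already present; 4 new (w, e, a, w)
  "ewaeeaa" → prefix "ewaeea" already present; 1 new (a)
Total nodes = 10 + 5 + 4 + 6 + 2 + 1 + 2 + 2 + 1 + 1 + 3 + 3 + 1 + 1 + 4 + 7 + 4 + 1 = 58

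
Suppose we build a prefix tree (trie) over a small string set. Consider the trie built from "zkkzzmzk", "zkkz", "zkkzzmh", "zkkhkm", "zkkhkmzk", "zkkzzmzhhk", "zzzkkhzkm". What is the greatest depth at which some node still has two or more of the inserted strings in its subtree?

The deepest shared node is where two words last agree before diverging.
"zkkzzmzhhk" and "zkkzzmzk" agree on "zkkzzmz" (7 characters) before diverging; nothing deeper is shared.
Longest shared-prefix length: 7

7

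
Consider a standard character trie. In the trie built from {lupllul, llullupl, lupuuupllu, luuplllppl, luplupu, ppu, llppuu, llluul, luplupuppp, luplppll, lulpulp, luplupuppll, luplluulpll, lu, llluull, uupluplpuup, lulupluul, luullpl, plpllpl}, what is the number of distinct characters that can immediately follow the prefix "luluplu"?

1

Walk "luluplu" from the root, arriving at one node.
Distinct next characters after "luluplu": u.
That node has 1 child edge.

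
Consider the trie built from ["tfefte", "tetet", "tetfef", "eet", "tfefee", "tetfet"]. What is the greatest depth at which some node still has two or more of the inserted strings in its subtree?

Look for the deepest trie node that still has at least two words in its subtree.
e.g. "tetfef" and "tetfet" share the prefix "tetfe" of length 5; no pair shares a longer one.
Longest shared-prefix length: 5

5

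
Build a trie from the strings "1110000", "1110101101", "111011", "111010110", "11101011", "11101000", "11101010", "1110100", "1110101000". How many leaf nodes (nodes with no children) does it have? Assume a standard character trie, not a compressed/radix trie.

Leaves are exactly the stored words that no other stored word extends.
Those words: "1110000", "11101000", "1110101000", "1110101101", "111011"
Leaf count: 5

5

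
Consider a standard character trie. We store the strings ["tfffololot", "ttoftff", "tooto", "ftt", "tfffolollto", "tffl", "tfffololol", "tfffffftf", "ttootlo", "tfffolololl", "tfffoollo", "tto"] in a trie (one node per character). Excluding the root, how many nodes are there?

Count nodes per top-level branch (shared prefixes stored once):
  'f'-branch (ftt): 3 nodes
  't'-branch (tfffffftf, tfffolollto, tfffololol, tfffolololl, tfffololot, tfffoollo, tffl, tooto, tto, ttoftff, ttootlo): 39 nodes
Sum: 42

42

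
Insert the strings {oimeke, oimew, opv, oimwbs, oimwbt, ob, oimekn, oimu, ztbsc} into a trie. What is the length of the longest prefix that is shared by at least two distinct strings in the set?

5

Look for the deepest trie node that still has at least two words in its subtree.
e.g. "oimeke" and "oimekn" share the prefix "oimek" of length 5; no pair shares a longer one.
Longest shared-prefix length: 5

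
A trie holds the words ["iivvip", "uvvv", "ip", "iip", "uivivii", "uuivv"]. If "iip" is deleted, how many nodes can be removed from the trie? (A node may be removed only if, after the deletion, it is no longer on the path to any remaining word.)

1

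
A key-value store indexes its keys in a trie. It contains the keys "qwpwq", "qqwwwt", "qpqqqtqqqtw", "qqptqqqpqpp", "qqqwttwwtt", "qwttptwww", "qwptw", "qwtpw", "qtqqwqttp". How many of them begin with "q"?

Walk to "q"; the words in its subtree are exactly those with that prefix.
Words under "q": qpqqqtqqqtw, qqptqqqpqpp, qqqwttwwtt, qqwwwt, qtqqwqttp, qwptw, qwpwq, qwtpw, qwttptwww
Count: 9

9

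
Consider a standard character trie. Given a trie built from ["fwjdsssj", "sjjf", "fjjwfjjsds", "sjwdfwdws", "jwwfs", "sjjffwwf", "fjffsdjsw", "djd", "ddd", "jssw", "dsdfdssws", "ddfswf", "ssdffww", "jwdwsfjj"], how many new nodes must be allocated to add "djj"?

"dj" is already a path in the trie; the remaining "j" must be added.
So 3 − 2 = 1 new nodes.

1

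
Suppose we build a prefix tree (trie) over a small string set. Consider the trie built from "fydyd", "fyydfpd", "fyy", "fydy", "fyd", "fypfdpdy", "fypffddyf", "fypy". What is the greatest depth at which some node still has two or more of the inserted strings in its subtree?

Equivalently: take the maximum, over all pairs, of their longest common prefix length.
"fydy" and "fydyd" agree on "fydy" (4 characters) before diverging; nothing deeper is shared.
Longest shared-prefix length: 4

4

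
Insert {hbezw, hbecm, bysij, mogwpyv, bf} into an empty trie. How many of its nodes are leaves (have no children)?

Leaves are exactly the stored words that no other stored word extends.
Those words: "bf", "bysij", "hbecm", "hbezw", "mogwpyv"
Leaf count: 5

5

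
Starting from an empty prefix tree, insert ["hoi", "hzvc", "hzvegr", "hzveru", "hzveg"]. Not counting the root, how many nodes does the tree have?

11

Trace insertions, counting only characters that open a new branch:
  "hoi" → 3 new (h, o, i)
  "hzvc" → prefix "h" already present; 3 new (z, v, c)
  "hzvegr" → prefix "hzv" already present; 3 new (e, g, r)
  "hzveru" → prefix "hzve" already present; 2 new (r, u)
  "hzveg" → prefix "hzveg" already present; 0 new (none)
Total nodes = 3 + 3 + 3 + 2 + 0 = 11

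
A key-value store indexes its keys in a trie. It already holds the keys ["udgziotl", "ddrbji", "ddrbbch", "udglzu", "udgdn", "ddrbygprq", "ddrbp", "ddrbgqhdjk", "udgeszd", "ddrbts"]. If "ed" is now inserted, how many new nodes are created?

Nothing in the trie begins with "e"; the whole of "ed" is new.
2 − 0 = 2 new nodes.

2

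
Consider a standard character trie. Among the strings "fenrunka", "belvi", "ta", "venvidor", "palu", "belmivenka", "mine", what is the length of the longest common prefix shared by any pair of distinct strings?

3

Equivalently: take the maximum, over all pairs, of their longest common prefix length.
"belmivenka" and "belvi" agree on "bel" (3 characters) before diverging; nothing deeper is shared.
Longest shared-prefix length: 3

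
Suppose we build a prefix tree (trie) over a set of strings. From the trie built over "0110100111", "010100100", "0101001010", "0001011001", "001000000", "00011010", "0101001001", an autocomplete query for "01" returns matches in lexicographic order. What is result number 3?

Filter for "01…" and sort: "010100100", "0101001001", "0101001010", "0110100111"
The 3rd is 0101001010.

0101001010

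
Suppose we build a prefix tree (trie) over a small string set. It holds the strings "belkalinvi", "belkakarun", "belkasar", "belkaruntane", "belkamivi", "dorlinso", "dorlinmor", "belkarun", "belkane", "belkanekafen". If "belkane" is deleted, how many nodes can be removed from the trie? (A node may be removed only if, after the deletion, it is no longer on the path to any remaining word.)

0

After clearing the end-marker at "belkane", prune upward until reaching a node still needed by another word.
Every node on "belkane" is still needed (e.g. by "belkanekafen"), so nothing is freed.
Nodes removed: 0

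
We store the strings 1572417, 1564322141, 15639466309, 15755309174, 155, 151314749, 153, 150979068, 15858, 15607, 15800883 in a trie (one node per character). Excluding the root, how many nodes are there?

57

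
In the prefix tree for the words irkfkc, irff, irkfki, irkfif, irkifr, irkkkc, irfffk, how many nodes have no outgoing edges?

A leaf is a node with no children — equivalently, the end of a word that is not a proper prefix of any other stored word.
Those words: "irfffk", "irkfif", "irkfkc", "irkfki", "irkifr", "irkkkc"
Leaf count: 6

6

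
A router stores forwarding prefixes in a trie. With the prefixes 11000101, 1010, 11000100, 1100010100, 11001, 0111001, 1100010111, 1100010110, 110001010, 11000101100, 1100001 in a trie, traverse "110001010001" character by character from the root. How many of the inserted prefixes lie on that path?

Traverse "110001010001" character by character; count nodes along the way that are marked as word ends.
Prefixes of the query that are stored words: "11000101", "110001010", "1100010100"
Count: 3

3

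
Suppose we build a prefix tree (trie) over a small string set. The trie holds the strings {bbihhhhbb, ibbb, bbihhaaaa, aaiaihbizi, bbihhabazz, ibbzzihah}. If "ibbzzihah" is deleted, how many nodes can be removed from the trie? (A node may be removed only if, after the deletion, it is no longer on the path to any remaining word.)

6

A node on "ibbzzihah"'s path can go only if nothing else ends at it or branches off below it.
The suffix "zzihah" (6 nodes) is used only by "ibbzzihah"; the node for "ibb" still has the child "b", so pruning stops there.
Nodes removed: 6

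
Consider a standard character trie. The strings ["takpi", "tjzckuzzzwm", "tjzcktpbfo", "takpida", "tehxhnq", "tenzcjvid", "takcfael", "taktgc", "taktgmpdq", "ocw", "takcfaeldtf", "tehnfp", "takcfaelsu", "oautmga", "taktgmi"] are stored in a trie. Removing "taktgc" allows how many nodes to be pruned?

1

Walk "taktgc" from the leaf back toward the root, removing each node that no remaining word uses.
The suffix "c" (1 node) is used only by "taktgc"; the node for "taktg" still has the child "m", so pruning stops there.
Nodes removed: 1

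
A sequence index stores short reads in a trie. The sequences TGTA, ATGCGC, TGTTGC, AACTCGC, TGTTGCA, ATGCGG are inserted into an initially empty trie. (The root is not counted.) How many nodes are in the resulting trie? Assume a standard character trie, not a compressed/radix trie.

Trie structure (* marks end of a word):
(root)
├─ A
│  ├─ A
│  │  └─ C
│  │     └─ T
│  │        └─ C
│  │           └─ G
│  │              └─ C *
│  └─ T
│     └─ G
│        └─ C
│           └─ G
│              ├─ C *
│              └─ G *
└─ T
   └─ G
      └─ T
         ├─ A *
         └─ T
            └─ G
               └─ C *
                  └─ A *
Counting every labelled node above: 21.

21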